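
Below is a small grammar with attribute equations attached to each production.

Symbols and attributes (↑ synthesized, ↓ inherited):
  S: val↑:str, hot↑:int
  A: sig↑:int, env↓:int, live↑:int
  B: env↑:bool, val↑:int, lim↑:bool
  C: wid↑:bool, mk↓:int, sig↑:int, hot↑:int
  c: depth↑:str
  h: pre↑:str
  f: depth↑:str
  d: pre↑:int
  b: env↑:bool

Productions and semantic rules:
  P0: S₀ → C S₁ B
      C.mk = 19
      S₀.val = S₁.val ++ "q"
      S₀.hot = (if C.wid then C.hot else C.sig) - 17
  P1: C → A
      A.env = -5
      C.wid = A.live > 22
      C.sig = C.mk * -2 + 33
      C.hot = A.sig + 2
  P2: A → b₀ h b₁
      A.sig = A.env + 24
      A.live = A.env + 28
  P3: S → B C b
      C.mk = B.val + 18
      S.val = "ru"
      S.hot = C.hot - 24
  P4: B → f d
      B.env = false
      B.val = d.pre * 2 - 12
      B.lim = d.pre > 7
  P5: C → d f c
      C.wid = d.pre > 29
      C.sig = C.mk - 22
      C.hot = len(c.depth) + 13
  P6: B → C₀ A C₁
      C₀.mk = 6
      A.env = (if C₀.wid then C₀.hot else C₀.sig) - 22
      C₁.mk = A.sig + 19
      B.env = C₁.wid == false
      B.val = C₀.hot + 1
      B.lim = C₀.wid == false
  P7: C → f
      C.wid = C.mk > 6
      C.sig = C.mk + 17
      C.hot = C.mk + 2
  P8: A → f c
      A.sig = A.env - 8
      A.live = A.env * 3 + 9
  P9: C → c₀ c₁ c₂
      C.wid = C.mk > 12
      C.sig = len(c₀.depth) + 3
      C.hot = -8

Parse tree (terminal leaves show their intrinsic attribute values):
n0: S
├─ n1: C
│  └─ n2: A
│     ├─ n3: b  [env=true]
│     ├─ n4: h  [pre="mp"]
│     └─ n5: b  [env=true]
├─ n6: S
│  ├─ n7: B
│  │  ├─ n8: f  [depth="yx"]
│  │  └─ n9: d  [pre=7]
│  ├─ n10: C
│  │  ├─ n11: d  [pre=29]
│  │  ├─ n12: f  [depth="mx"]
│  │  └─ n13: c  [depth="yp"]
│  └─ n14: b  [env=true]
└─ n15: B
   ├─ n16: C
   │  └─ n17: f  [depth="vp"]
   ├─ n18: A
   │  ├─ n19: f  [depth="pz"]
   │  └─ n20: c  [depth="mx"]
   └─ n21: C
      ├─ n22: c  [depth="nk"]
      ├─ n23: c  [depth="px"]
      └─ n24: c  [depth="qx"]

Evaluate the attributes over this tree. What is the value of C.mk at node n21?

1. n1.mk = 19  [19]
2. n2.env = -5  [-5]
3. n3.env = true  [terminal]
4. n4.pre = "mp"  [terminal]
5. n5.env = true  [terminal]
6. n2.sig = 19  [A.env + 24]
7. n2.live = 23  [A.env + 28]
8. n1.wid = true  [A.live > 22]
9. n1.sig = -5  [C.mk * -2 + 33]
10. n1.hot = 21  [A.sig + 2]
11. n8.depth = "yx"  [terminal]
12. n9.pre = 7  [terminal]
13. n7.env = false  [false]
14. n7.val = 2  [d.pre * 2 - 12]
15. n7.lim = false  [d.pre > 7]
16. n10.mk = 20  [B.val + 18]
17. n11.pre = 29  [terminal]
18. n12.depth = "mx"  [terminal]
19. n13.depth = "yp"  [terminal]
20. n10.wid = false  [d.pre > 29]
21. n10.sig = -2  [C.mk - 22]
22. n10.hot = 15  [len(c.depth) + 13]
23. n14.env = true  [terminal]
24. n6.val = "ru"  ["ru"]
25. n6.hot = -9  [C.hot - 24]
26. n16.mk = 6  [6]
27. n17.depth = "vp"  [terminal]
28. n16.wid = false  [C.mk > 6]
29. n16.sig = 23  [C.mk + 17]
30. n16.hot = 8  [C.mk + 2]
31. n18.env = 1  [(if C₀.wid then C₀.hot else C₀.sig) - 22]
32. n19.depth = "pz"  [terminal]
33. n20.depth = "mx"  [terminal]
34. n18.sig = -7  [A.env - 8]
35. n18.live = 12  [A.env * 3 + 9]
36. n21.mk = 12  [A.sig + 19]
37. n22.depth = "nk"  [terminal]
38. n23.depth = "px"  [terminal]
39. n24.depth = "qx"  [terminal]
40. n21.wid = false  [C.mk > 12]
41. n21.sig = 5  [len(c₀.depth) + 3]
42. n21.hot = -8  [-8]
43. n15.env = true  [C₁.wid == false]
44. n15.val = 9  [C₀.hot + 1]
45. n15.lim = true  [C₀.wid == false]
46. n0.val = "ruq"  [S₁.val ++ "q"]
47. n0.hot = 4  [(if C.wid then C.hot else C.sig) - 17]

12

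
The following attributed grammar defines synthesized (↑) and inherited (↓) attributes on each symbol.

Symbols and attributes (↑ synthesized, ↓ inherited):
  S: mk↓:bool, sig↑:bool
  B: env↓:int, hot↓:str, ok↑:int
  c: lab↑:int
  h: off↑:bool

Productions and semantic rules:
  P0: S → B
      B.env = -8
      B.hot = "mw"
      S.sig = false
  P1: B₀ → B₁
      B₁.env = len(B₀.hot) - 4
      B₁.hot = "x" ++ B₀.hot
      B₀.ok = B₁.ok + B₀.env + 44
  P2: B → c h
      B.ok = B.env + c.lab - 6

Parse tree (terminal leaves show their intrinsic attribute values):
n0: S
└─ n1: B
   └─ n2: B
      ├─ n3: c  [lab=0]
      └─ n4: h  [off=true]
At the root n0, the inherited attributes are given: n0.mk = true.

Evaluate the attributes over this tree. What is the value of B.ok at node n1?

1. n0.mk = true  [given at root]
2. n1.env = -8  [-8]
3. n1.hot = "mw"  ["mw"]
4. n2.env = -2  [len(B₀.hot) - 4]
5. n2.hot = "xmw"  ["x" ++ B₀.hot]
6. n3.lab = 0  [terminal]
7. n4.off = true  [terminal]
8. n2.ok = -8  [B.env + c.lab - 6]
9. n1.ok = 28  [B₁.ok + B₀.env + 44]
10. n0.sig = false  [false]

28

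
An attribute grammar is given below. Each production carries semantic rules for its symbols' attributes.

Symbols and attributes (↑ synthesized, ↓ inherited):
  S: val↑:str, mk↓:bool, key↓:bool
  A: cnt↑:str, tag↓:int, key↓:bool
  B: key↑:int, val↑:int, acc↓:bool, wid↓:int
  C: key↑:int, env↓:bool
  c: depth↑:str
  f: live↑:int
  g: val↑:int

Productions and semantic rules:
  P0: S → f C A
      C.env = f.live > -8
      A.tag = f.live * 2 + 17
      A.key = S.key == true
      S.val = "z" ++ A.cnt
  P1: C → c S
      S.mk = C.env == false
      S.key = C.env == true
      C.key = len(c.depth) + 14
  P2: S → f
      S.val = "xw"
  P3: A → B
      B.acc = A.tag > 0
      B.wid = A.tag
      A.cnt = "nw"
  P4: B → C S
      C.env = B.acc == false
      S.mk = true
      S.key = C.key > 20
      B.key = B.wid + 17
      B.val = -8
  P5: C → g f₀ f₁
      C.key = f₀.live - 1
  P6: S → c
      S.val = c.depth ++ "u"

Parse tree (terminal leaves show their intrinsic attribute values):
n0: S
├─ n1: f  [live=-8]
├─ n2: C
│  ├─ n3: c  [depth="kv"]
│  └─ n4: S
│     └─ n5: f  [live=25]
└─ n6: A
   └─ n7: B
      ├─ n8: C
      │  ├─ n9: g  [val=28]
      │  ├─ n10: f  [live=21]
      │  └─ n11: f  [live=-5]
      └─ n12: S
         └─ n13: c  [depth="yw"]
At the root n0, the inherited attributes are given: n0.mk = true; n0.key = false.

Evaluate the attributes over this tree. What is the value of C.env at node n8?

1. n0.mk = true  [given at root]
2. n0.key = false  [given at root]
3. n1.live = -8  [terminal]
4. n2.env = false  [f.live > -8]
5. n3.depth = "kv"  [terminal]
6. n4.mk = true  [C.env == false]
7. n4.key = false  [C.env == true]
8. n5.live = 25  [terminal]
9. n4.val = "xw"  ["xw"]
10. n2.key = 16  [len(c.depth) + 14]
11. n6.tag = 1  [f.live * 2 + 17]
12. n6.key = false  [S.key == true]
13. n7.acc = true  [A.tag > 0]
14. n7.wid = 1  [A.tag]
15. n8.env = false  [B.acc == false]
16. n9.val = 28  [terminal]
17. n10.live = 21  [terminal]
18. n11.live = -5  [terminal]
19. n8.key = 20  [f₀.live - 1]
20. n12.mk = true  [true]
21. n12.key = false  [C.key > 20]
22. n13.depth = "yw"  [terminal]
23. n12.val = "ywu"  [c.depth ++ "u"]
24. n7.key = 18  [B.wid + 17]
25. n7.val = -8  [-8]
26. n6.cnt = "nw"  ["nw"]
27. n0.val = "znw"  ["z" ++ A.cnt]

false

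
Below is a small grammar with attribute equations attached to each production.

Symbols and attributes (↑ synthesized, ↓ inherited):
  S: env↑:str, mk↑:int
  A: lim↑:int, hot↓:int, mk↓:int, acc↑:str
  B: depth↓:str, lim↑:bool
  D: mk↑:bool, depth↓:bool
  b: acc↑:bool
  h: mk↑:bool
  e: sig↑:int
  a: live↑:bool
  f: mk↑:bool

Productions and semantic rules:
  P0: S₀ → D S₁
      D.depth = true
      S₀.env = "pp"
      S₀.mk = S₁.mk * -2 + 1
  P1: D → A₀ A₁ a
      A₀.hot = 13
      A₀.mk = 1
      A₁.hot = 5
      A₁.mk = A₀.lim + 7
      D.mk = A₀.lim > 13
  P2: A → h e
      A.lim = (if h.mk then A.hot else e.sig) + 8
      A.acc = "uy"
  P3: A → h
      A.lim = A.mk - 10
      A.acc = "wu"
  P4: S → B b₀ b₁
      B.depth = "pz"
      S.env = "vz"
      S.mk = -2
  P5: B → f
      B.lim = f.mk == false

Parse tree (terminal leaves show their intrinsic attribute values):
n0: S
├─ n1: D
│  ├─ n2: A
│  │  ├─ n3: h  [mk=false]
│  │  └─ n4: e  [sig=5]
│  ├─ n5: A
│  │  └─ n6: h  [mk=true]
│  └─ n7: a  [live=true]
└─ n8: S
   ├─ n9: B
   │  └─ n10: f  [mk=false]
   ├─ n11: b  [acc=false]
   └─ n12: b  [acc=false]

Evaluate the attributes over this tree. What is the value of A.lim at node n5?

10

1. n1.depth = true  [true]
2. n2.hot = 13  [13]
3. n2.mk = 1  [1]
4. n3.mk = false  [terminal]
5. n4.sig = 5  [terminal]
6. n2.lim = 13  [(if h.mk then A.hot else e.sig) + 8]
7. n2.acc = "uy"  ["uy"]
8. n5.hot = 5  [5]
9. n5.mk = 20  [A₀.lim + 7]
10. n6.mk = true  [terminal]
11. n5.lim = 10  [A.mk - 10]
12. n5.acc = "wu"  ["wu"]
13. n7.live = true  [terminal]
14. n1.mk = false  [A₀.lim > 13]
15. n9.depth = "pz"  ["pz"]
16. n10.mk = false  [terminal]
17. n9.lim = true  [f.mk == false]
18. n11.acc = false  [terminal]
19. n12.acc = false  [terminal]
20. n8.env = "vz"  ["vz"]
21. n8.mk = -2  [-2]
22. n0.env = "pp"  ["pp"]
23. n0.mk = 5  [S₁.mk * -2 + 1]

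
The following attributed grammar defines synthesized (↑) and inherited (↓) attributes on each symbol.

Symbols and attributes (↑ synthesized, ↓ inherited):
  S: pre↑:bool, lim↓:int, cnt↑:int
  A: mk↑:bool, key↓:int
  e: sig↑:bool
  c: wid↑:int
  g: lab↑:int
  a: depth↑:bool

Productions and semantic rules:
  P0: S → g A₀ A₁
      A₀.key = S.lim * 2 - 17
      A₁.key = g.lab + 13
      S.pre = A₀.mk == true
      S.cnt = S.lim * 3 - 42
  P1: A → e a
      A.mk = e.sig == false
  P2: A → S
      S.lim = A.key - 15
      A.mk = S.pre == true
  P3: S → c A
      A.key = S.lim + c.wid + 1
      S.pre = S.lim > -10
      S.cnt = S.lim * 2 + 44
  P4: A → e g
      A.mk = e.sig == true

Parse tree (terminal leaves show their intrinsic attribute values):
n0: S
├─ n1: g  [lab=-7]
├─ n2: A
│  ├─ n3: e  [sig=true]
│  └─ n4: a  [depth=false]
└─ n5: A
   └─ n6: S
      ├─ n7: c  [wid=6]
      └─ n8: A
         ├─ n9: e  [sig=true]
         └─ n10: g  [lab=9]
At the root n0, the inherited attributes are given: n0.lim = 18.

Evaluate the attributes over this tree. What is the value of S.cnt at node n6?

1. n0.lim = 18  [given at root]
2. n1.lab = -7  [terminal]
3. n2.key = 19  [S.lim * 2 - 17]
4. n3.sig = true  [terminal]
5. n4.depth = false  [terminal]
6. n2.mk = false  [e.sig == false]
7. n5.key = 6  [g.lab + 13]
8. n6.lim = -9  [A.key - 15]
9. n7.wid = 6  [terminal]
10. n8.key = -2  [S.lim + c.wid + 1]
11. n9.sig = true  [terminal]
12. n10.lab = 9  [terminal]
13. n8.mk = true  [e.sig == true]
14. n6.pre = true  [S.lim > -10]
15. n6.cnt = 26  [S.lim * 2 + 44]
16. n5.mk = true  [S.pre == true]
17. n0.pre = false  [A₀.mk == true]
18. n0.cnt = 12  [S.lim * 3 - 42]

26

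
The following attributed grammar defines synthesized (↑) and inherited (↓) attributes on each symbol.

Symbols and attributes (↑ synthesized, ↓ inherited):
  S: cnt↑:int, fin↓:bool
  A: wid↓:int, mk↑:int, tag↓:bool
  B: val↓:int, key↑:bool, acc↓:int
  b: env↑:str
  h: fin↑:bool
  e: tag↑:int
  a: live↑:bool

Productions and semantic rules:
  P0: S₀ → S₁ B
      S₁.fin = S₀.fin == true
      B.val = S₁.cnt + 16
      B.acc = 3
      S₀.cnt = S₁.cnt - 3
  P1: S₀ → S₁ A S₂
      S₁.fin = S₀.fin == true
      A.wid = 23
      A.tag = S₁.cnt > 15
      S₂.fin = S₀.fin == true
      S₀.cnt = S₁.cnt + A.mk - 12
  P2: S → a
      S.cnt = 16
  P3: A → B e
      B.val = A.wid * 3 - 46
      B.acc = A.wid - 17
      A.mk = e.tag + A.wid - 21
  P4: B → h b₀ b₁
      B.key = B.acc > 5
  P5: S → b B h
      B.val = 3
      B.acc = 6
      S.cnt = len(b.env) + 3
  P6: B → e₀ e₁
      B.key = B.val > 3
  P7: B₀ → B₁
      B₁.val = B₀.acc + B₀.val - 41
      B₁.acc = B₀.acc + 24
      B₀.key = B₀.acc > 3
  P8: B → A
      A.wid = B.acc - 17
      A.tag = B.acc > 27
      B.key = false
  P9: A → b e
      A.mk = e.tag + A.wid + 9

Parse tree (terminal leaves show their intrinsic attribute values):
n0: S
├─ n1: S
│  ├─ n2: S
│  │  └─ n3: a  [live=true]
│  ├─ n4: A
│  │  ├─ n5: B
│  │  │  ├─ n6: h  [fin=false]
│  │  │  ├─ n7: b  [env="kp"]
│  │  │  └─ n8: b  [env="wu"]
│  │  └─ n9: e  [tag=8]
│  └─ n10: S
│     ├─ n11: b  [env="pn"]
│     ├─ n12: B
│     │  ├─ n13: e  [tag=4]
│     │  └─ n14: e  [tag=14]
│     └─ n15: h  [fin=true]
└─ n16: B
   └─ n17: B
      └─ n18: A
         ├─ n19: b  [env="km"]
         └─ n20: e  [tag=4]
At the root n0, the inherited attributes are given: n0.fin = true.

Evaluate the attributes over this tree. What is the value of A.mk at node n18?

23

1. n0.fin = true  [given at root]
2. n1.fin = true  [S₀.fin == true]
3. n2.fin = true  [S₀.fin == true]
4. n3.live = true  [terminal]
5. n2.cnt = 16  [16]
6. n4.wid = 23  [23]
7. n4.tag = true  [S₁.cnt > 15]
8. n5.val = 23  [A.wid * 3 - 46]
9. n5.acc = 6  [A.wid - 17]
10. n6.fin = false  [terminal]
11. n7.env = "kp"  [terminal]
12. n8.env = "wu"  [terminal]
13. n5.key = true  [B.acc > 5]
14. n9.tag = 8  [terminal]
15. n4.mk = 10  [e.tag + A.wid - 21]
16. n10.fin = true  [S₀.fin == true]
17. n11.env = "pn"  [terminal]
18. n12.val = 3  [3]
19. n12.acc = 6  [6]
20. n13.tag = 4  [terminal]
21. n14.tag = 14  [terminal]
22. n12.key = false  [B.val > 3]
23. n15.fin = true  [terminal]
24. n10.cnt = 5  [len(b.env) + 3]
25. n1.cnt = 14  [S₁.cnt + A.mk - 12]
26. n16.val = 30  [S₁.cnt + 16]
27. n16.acc = 3  [3]
28. n17.val = -8  [B₀.acc + B₀.val - 41]
29. n17.acc = 27  [B₀.acc + 24]
30. n18.wid = 10  [B.acc - 17]
31. n18.tag = false  [B.acc > 27]
32. n19.env = "km"  [terminal]
33. n20.tag = 4  [terminal]
34. n18.mk = 23  [e.tag + A.wid + 9]
35. n17.key = false  [false]
36. n16.key = false  [B₀.acc > 3]
37. n0.cnt = 11  [S₁.cnt - 3]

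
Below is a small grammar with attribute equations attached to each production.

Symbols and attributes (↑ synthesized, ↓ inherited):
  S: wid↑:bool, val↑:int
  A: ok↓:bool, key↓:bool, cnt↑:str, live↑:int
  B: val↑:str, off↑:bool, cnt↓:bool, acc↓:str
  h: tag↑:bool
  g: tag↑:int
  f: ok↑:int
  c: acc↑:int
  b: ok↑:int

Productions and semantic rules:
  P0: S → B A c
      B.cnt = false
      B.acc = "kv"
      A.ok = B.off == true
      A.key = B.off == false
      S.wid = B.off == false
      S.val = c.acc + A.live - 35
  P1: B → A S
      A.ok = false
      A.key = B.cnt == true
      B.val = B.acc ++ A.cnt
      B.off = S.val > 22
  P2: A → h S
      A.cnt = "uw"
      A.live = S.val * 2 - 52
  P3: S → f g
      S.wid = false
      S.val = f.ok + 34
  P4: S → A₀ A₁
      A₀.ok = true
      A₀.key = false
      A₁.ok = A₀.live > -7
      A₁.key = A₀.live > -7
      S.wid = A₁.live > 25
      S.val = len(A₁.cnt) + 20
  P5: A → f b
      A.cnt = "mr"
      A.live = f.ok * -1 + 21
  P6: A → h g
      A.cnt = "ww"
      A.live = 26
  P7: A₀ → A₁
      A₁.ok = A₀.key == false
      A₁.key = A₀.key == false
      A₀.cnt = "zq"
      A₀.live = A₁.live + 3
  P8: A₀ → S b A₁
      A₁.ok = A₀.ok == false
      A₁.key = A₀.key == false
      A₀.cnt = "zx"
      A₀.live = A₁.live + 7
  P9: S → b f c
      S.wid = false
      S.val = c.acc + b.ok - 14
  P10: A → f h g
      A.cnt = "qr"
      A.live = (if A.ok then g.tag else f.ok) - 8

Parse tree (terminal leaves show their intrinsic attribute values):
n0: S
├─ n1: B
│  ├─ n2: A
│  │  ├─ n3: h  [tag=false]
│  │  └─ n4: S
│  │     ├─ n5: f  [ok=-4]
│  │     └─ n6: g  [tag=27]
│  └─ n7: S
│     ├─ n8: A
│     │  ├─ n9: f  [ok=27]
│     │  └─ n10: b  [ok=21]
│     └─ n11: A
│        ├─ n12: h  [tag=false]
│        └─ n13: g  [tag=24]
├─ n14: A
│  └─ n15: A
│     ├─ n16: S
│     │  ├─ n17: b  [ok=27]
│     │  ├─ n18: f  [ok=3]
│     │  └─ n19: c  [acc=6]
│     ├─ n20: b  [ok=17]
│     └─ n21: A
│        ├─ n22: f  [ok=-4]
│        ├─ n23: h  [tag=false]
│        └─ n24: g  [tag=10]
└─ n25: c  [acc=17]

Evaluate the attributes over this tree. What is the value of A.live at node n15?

9

1. n1.cnt = false  [false]
2. n1.acc = "kv"  ["kv"]
3. n2.ok = false  [false]
4. n2.key = false  [B.cnt == true]
5. n3.tag = false  [terminal]
6. n5.ok = -4  [terminal]
7. n6.tag = 27  [terminal]
8. n4.wid = false  [false]
9. n4.val = 30  [f.ok + 34]
10. n2.cnt = "uw"  ["uw"]
11. n2.live = 8  [S.val * 2 - 52]
12. n8.ok = true  [true]
13. n8.key = false  [false]
14. n9.ok = 27  [terminal]
15. n10.ok = 21  [terminal]
16. n8.cnt = "mr"  ["mr"]
17. n8.live = -6  [f.ok * -1 + 21]
18. n11.ok = true  [A₀.live > -7]
19. n11.key = true  [A₀.live > -7]
20. n12.tag = false  [terminal]
21. n13.tag = 24  [terminal]
22. n11.cnt = "ww"  ["ww"]
23. n11.live = 26  [26]
24. n7.wid = true  [A₁.live > 25]
25. n7.val = 22  [len(A₁.cnt) + 20]
26. n1.val = "kvuw"  [B.acc ++ A.cnt]
27. n1.off = false  [S.val > 22]
28. n14.ok = false  [B.off == true]
29. n14.key = true  [B.off == false]
30. n15.ok = false  [A₀.key == false]
31. n15.key = false  [A₀.key == false]
32. n17.ok = 27  [terminal]
33. n18.ok = 3  [terminal]
34. n19.acc = 6  [terminal]
35. n16.wid = false  [false]
36. n16.val = 19  [c.acc + b.ok - 14]
37. n20.ok = 17  [terminal]
38. n21.ok = true  [A₀.ok == false]
39. n21.key = true  [A₀.key == false]
40. n22.ok = -4  [terminal]
41. n23.tag = false  [terminal]
42. n24.tag = 10  [terminal]
43. n21.cnt = "qr"  ["qr"]
44. n21.live = 2  [(if A.ok then g.tag else f.ok) - 8]
45. n15.cnt = "zx"  ["zx"]
46. n15.live = 9  [A₁.live + 7]
47. n14.cnt = "zq"  ["zq"]
48. n14.live = 12  [A₁.live + 3]
49. n25.acc = 17  [terminal]
50. n0.wid = true  [B.off == false]
51. n0.val = -6  [c.acc + A.live - 35]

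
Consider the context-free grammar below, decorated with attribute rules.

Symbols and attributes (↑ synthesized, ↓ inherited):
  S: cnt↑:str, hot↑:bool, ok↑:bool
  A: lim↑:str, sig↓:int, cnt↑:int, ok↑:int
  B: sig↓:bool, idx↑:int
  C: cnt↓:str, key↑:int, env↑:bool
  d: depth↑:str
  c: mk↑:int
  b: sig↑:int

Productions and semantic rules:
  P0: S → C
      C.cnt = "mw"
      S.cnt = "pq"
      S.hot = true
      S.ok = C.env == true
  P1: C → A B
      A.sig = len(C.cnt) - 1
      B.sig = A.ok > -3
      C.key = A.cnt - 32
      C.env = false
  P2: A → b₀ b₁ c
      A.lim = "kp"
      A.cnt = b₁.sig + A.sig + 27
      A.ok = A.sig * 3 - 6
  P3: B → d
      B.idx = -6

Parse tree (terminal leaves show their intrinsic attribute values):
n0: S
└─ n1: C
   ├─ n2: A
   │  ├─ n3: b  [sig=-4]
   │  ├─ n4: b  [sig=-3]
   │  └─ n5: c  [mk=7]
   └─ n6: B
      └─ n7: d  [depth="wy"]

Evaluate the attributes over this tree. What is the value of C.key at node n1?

-7

1. n1.cnt = "mw"  ["mw"]
2. n2.sig = 1  [len(C.cnt) - 1]
3. n3.sig = -4  [terminal]
4. n4.sig = -3  [terminal]
5. n5.mk = 7  [terminal]
6. n2.lim = "kp"  ["kp"]
7. n2.cnt = 25  [b₁.sig + A.sig + 27]
8. n2.ok = -3  [A.sig * 3 - 6]
9. n6.sig = false  [A.ok > -3]
10. n7.depth = "wy"  [terminal]
11. n6.idx = -6  [-6]
12. n1.key = -7  [A.cnt - 32]
13. n1.env = false  [false]
14. n0.cnt = "pq"  ["pq"]
15. n0.hot = true  [true]
16. n0.ok = false  [C.env == true]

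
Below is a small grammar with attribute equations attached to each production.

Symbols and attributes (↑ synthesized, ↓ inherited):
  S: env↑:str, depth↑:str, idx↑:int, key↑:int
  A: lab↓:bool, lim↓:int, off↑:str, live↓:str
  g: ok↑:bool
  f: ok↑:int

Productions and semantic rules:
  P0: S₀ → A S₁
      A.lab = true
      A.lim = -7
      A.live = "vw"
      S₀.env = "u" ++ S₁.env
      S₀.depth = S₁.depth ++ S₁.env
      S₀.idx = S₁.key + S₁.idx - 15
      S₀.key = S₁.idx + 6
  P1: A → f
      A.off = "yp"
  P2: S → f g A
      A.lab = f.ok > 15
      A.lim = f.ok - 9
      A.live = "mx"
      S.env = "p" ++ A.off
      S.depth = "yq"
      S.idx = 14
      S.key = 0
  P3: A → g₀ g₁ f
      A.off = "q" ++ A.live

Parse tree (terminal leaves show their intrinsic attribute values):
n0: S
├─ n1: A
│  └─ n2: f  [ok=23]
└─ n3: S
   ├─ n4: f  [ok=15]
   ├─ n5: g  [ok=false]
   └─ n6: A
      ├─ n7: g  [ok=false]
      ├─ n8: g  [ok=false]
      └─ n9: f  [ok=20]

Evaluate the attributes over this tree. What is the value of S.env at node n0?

"upqmx"

1. n1.lab = true  [true]
2. n1.lim = -7  [-7]
3. n1.live = "vw"  ["vw"]
4. n2.ok = 23  [terminal]
5. n1.off = "yp"  ["yp"]
6. n4.ok = 15  [terminal]
7. n5.ok = false  [terminal]
8. n6.lab = false  [f.ok > 15]
9. n6.lim = 6  [f.ok - 9]
10. n6.live = "mx"  ["mx"]
11. n7.ok = false  [terminal]
12. n8.ok = false  [terminal]
13. n9.ok = 20  [terminal]
14. n6.off = "qmx"  ["q" ++ A.live]
15. n3.env = "pqmx"  ["p" ++ A.off]
16. n3.depth = "yq"  ["yq"]
17. n3.idx = 14  [14]
18. n3.key = 0  [0]
19. n0.env = "upqmx"  ["u" ++ S₁.env]
20. n0.depth = "yqpqmx"  [S₁.depth ++ S₁.env]
21. n0.idx = -1  [S₁.key + S₁.idx - 15]
22. n0.key = 20  [S₁.idx + 6]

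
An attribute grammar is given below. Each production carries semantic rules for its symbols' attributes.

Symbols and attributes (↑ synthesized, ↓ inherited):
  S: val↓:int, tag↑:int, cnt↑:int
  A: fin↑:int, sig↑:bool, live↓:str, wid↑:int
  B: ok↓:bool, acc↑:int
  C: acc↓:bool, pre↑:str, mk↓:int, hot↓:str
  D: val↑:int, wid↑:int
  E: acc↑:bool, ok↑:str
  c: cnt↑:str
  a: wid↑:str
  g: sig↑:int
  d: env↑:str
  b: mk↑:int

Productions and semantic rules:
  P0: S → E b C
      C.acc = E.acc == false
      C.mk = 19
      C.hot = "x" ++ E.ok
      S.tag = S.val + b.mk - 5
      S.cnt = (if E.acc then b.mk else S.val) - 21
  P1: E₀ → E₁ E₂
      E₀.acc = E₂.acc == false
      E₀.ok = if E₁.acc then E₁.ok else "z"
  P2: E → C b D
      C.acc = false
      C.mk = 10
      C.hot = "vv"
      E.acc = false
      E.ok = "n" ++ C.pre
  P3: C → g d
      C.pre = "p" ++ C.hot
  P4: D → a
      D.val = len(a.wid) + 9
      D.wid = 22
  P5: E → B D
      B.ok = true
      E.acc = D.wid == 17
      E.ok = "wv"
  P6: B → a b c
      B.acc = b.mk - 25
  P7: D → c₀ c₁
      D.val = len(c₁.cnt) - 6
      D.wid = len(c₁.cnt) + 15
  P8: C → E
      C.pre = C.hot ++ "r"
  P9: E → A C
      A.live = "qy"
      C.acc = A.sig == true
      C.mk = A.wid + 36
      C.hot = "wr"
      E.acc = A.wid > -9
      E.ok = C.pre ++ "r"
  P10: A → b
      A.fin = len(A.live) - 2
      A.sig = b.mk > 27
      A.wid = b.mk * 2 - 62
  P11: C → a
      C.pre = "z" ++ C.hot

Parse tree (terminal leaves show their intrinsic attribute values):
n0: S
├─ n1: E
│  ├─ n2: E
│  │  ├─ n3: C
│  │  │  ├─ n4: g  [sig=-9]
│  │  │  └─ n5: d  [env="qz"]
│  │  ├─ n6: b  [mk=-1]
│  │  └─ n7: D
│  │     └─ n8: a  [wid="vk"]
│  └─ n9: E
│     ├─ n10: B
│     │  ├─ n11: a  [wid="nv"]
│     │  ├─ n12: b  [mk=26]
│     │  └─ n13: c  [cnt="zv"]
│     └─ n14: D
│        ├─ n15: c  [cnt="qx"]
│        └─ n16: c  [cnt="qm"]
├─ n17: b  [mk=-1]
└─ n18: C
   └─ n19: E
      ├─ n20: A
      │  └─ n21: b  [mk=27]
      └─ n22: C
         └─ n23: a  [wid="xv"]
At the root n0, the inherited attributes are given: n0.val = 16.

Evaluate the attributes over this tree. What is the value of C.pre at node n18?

"xzr"

1. n0.val = 16  [given at root]
2. n3.acc = false  [false]
3. n3.mk = 10  [10]
4. n3.hot = "vv"  ["vv"]
5. n4.sig = -9  [terminal]
6. n5.env = "qz"  [terminal]
7. n3.pre = "pvv"  ["p" ++ C.hot]
8. n6.mk = -1  [terminal]
9. n8.wid = "vk"  [terminal]
10. n7.val = 11  [len(a.wid) + 9]
11. n7.wid = 22  [22]
12. n2.acc = false  [false]
13. n2.ok = "npvv"  ["n" ++ C.pre]
14. n10.ok = true  [true]
15. n11.wid = "nv"  [terminal]
16. n12.mk = 26  [terminal]
17. n13.cnt = "zv"  [terminal]
18. n10.acc = 1  [b.mk - 25]
19. n15.cnt = "qx"  [terminal]
20. n16.cnt = "qm"  [terminal]
21. n14.val = -4  [len(c₁.cnt) - 6]
22. n14.wid = 17  [len(c₁.cnt) + 15]
23. n9.acc = true  [D.wid == 17]
24. n9.ok = "wv"  ["wv"]
25. n1.acc = false  [E₂.acc == false]
26. n1.ok = "z"  [if E₁.acc then E₁.ok else "z"]
27. n17.mk = -1  [terminal]
28. n18.acc = true  [E.acc == false]
29. n18.mk = 19  [19]
30. n18.hot = "xz"  ["x" ++ E.ok]
31. n20.live = "qy"  ["qy"]
32. n21.mk = 27  [terminal]
33. n20.fin = 0  [len(A.live) - 2]
34. n20.sig = false  [b.mk > 27]
35. n20.wid = -8  [b.mk * 2 - 62]
36. n22.acc = false  [A.sig == true]
37. n22.mk = 28  [A.wid + 36]
38. n22.hot = "wr"  ["wr"]
39. n23.wid = "xv"  [terminal]
40. n22.pre = "zwr"  ["z" ++ C.hot]
41. n19.acc = true  [A.wid > -9]
42. n19.ok = "zwrr"  [C.pre ++ "r"]
43. n18.pre = "xzr"  [C.hot ++ "r"]
44. n0.tag = 10  [S.val + b.mk - 5]
45. n0.cnt = -5  [(if E.acc then b.mk else S.val) - 21]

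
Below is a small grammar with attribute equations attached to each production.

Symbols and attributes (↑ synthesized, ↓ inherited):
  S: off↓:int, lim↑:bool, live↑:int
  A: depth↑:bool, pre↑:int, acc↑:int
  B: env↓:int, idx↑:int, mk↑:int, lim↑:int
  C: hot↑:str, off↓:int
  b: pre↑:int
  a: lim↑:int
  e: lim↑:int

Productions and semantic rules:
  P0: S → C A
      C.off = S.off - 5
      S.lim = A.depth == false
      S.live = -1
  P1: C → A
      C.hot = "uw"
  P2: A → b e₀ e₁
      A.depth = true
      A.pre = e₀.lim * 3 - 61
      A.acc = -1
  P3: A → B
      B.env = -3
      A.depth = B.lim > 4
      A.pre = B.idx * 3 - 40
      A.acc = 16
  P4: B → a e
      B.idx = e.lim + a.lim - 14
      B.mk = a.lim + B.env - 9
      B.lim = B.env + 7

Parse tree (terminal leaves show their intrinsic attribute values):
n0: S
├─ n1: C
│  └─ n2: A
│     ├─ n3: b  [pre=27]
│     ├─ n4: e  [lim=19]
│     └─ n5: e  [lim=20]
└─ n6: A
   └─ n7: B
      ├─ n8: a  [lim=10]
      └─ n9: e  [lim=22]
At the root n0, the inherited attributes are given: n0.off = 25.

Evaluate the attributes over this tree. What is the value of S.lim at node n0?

true

1. n0.off = 25  [given at root]
2. n1.off = 20  [S.off - 5]
3. n3.pre = 27  [terminal]
4. n4.lim = 19  [terminal]
5. n5.lim = 20  [terminal]
6. n2.depth = true  [true]
7. n2.pre = -4  [e₀.lim * 3 - 61]
8. n2.acc = -1  [-1]
9. n1.hot = "uw"  ["uw"]
10. n7.env = -3  [-3]
11. n8.lim = 10  [terminal]
12. n9.lim = 22  [terminal]
13. n7.idx = 18  [e.lim + a.lim - 14]
14. n7.mk = -2  [a.lim + B.env - 9]
15. n7.lim = 4  [B.env + 7]
16. n6.depth = false  [B.lim > 4]
17. n6.pre = 14  [B.idx * 3 - 40]
18. n6.acc = 16  [16]
19. n0.lim = true  [A.depth == false]
20. n0.live = -1  [-1]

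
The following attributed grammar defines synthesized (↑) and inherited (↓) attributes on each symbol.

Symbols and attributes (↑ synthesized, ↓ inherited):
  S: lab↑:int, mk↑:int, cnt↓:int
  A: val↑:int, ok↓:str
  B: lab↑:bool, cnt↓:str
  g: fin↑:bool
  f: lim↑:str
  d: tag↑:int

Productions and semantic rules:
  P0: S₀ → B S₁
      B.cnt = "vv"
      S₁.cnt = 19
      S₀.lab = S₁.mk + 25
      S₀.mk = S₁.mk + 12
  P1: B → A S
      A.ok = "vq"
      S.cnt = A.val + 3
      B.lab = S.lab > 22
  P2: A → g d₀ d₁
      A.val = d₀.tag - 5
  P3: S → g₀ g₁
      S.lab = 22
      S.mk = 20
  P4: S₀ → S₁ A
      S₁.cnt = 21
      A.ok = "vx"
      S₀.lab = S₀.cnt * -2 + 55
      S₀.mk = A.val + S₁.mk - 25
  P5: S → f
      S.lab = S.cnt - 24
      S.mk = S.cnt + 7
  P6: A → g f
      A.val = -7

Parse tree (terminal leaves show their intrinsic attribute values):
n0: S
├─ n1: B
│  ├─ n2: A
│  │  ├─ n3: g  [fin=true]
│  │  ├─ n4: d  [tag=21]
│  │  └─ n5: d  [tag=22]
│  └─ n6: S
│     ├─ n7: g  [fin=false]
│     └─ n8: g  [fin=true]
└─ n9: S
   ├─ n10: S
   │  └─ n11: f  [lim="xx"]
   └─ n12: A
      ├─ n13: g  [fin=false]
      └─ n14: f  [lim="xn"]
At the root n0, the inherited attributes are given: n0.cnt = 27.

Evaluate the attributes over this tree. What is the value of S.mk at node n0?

8

1. n0.cnt = 27  [given at root]
2. n1.cnt = "vv"  ["vv"]
3. n2.ok = "vq"  ["vq"]
4. n3.fin = true  [terminal]
5. n4.tag = 21  [terminal]
6. n5.tag = 22  [terminal]
7. n2.val = 16  [d₀.tag - 5]
8. n6.cnt = 19  [A.val + 3]
9. n7.fin = false  [terminal]
10. n8.fin = true  [terminal]
11. n6.lab = 22  [22]
12. n6.mk = 20  [20]
13. n1.lab = false  [S.lab > 22]
14. n9.cnt = 19  [19]
15. n10.cnt = 21  [21]
16. n11.lim = "xx"  [terminal]
17. n10.lab = -3  [S.cnt - 24]
18. n10.mk = 28  [S.cnt + 7]
19. n12.ok = "vx"  ["vx"]
20. n13.fin = false  [terminal]
21. n14.lim = "xn"  [terminal]
22. n12.val = -7  [-7]
23. n9.lab = 17  [S₀.cnt * -2 + 55]
24. n9.mk = -4  [A.val + S₁.mk - 25]
25. n0.lab = 21  [S₁.mk + 25]
26. n0.mk = 8  [S₁.mk + 12]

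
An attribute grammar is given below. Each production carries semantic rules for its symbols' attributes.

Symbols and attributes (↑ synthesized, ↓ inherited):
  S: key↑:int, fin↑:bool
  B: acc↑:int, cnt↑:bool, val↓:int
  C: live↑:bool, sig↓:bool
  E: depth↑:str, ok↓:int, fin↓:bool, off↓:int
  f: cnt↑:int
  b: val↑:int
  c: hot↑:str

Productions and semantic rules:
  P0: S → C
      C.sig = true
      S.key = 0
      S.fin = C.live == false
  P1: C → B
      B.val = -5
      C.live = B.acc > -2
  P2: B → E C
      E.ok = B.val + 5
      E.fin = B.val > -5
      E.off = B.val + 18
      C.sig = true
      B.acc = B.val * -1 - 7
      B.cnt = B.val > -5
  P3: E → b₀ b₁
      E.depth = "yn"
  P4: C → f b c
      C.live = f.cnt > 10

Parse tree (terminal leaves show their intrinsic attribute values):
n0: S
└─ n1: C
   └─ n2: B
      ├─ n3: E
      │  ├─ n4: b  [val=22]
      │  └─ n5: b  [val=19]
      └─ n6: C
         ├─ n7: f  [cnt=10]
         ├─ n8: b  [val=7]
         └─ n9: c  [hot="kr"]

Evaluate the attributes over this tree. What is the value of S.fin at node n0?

1. n1.sig = true  [true]
2. n2.val = -5  [-5]
3. n3.ok = 0  [B.val + 5]
4. n3.fin = false  [B.val > -5]
5. n3.off = 13  [B.val + 18]
6. n4.val = 22  [terminal]
7. n5.val = 19  [terminal]
8. n3.depth = "yn"  ["yn"]
9. n6.sig = true  [true]
10. n7.cnt = 10  [terminal]
11. n8.val = 7  [terminal]
12. n9.hot = "kr"  [terminal]
13. n6.live = false  [f.cnt > 10]
14. n2.acc = -2  [B.val * -1 - 7]
15. n2.cnt = false  [B.val > -5]
16. n1.live = false  [B.acc > -2]
17. n0.key = 0  [0]
18. n0.fin = true  [C.live == false]

true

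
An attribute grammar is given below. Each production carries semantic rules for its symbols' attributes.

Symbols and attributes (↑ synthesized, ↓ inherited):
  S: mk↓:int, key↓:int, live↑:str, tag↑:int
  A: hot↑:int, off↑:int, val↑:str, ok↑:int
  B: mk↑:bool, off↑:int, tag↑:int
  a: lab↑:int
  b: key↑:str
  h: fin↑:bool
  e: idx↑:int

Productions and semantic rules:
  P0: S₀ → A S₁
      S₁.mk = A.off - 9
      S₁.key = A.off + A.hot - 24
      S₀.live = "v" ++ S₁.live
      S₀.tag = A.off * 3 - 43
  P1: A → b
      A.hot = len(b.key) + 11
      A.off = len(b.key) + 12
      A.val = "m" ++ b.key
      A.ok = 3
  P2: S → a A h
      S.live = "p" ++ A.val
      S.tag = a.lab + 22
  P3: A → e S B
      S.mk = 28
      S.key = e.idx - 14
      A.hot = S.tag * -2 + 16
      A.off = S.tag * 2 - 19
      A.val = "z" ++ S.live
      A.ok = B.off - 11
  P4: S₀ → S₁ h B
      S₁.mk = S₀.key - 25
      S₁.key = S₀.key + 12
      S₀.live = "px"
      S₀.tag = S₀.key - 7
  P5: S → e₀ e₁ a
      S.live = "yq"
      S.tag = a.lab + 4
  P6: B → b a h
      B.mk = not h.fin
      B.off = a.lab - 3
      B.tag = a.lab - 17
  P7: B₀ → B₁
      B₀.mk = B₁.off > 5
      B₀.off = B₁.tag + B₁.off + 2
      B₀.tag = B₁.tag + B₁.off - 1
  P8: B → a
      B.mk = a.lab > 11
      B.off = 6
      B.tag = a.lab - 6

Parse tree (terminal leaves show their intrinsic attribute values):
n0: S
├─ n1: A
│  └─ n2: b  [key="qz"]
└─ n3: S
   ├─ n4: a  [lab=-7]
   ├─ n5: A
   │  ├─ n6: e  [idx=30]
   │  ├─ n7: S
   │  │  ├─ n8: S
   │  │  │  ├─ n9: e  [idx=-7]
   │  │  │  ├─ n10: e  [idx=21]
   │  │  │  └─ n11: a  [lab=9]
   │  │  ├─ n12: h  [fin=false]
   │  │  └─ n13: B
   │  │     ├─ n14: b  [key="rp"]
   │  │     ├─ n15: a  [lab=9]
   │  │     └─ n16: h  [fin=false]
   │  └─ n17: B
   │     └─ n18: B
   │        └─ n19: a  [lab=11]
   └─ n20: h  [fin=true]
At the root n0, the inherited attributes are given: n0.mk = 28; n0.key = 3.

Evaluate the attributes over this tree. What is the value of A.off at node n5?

1. n0.mk = 28  [given at root]
2. n0.key = 3  [given at root]
3. n2.key = "qz"  [terminal]
4. n1.hot = 13  [len(b.key) + 11]
5. n1.off = 14  [len(b.key) + 12]
6. n1.val = "mqz"  ["m" ++ b.key]
7. n1.ok = 3  [3]
8. n3.mk = 5  [A.off - 9]
9. n3.key = 3  [A.off + A.hot - 24]
10. n4.lab = -7  [terminal]
11. n6.idx = 30  [terminal]
12. n7.mk = 28  [28]
13. n7.key = 16  [e.idx - 14]
14. n8.mk = -9  [S₀.key - 25]
15. n8.key = 28  [S₀.key + 12]
16. n9.idx = -7  [terminal]
17. n10.idx = 21  [terminal]
18. n11.lab = 9  [terminal]
19. n8.live = "yq"  ["yq"]
20. n8.tag = 13  [a.lab + 4]
21. n12.fin = false  [terminal]
22. n14.key = "rp"  [terminal]
23. n15.lab = 9  [terminal]
24. n16.fin = false  [terminal]
25. n13.mk = true  [not h.fin]
26. n13.off = 6  [a.lab - 3]
27. n13.tag = -8  [a.lab - 17]
28. n7.live = "px"  ["px"]
29. n7.tag = 9  [S₀.key - 7]
30. n19.lab = 11  [terminal]
31. n18.mk = false  [a.lab > 11]
32. n18.off = 6  [6]
33. n18.tag = 5  [a.lab - 6]
34. n17.mk = true  [B₁.off > 5]
35. n17.off = 13  [B₁.tag + B₁.off + 2]
36. n17.tag = 10  [B₁.tag + B₁.off - 1]
37. n5.hot = -2  [S.tag * -2 + 16]
38. n5.off = -1  [S.tag * 2 - 19]
39. n5.val = "zpx"  ["z" ++ S.live]
40. n5.ok = 2  [B.off - 11]
41. n20.fin = true  [terminal]
42. n3.live = "pzpx"  ["p" ++ A.val]
43. n3.tag = 15  [a.lab + 22]
44. n0.live = "vpzpx"  ["v" ++ S₁.live]
45. n0.tag = -1  [A.off * 3 - 43]

-1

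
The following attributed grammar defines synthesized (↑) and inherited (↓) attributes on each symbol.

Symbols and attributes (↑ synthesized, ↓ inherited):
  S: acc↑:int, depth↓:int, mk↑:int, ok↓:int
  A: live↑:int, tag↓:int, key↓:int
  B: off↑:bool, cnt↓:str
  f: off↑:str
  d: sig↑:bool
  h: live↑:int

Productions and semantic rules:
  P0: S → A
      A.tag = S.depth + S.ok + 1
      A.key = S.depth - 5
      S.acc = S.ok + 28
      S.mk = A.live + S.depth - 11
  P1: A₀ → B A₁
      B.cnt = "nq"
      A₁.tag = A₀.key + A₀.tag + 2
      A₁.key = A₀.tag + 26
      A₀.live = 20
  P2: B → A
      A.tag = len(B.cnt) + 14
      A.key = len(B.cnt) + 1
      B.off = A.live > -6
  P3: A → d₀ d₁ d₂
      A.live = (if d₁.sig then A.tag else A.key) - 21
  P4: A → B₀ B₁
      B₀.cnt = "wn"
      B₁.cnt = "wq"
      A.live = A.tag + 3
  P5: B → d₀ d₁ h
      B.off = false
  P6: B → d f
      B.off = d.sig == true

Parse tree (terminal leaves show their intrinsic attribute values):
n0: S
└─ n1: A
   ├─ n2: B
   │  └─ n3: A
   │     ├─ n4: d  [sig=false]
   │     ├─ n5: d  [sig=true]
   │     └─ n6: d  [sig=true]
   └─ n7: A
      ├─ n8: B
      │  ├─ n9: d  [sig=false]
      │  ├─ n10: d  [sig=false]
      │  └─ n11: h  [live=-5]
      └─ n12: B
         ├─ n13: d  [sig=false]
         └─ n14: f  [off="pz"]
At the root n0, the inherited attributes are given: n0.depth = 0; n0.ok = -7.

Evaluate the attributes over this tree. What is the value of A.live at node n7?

1. n0.depth = 0  [given at root]
2. n0.ok = -7  [given at root]
3. n1.tag = -6  [S.depth + S.ok + 1]
4. n1.key = -5  [S.depth - 5]
5. n2.cnt = "nq"  ["nq"]
6. n3.tag = 16  [len(B.cnt) + 14]
7. n3.key = 3  [len(B.cnt) + 1]
8. n4.sig = false  [terminal]
9. n5.sig = true  [terminal]
10. n6.sig = true  [terminal]
11. n3.live = -5  [(if d₁.sig then A.tag else A.key) - 21]
12. n2.off = true  [A.live > -6]
13. n7.tag = -9  [A₀.key + A₀.tag + 2]
14. n7.key = 20  [A₀.tag + 26]
15. n8.cnt = "wn"  ["wn"]
16. n9.sig = false  [terminal]
17. n10.sig = false  [terminal]
18. n11.live = -5  [terminal]
19. n8.off = false  [false]
20. n12.cnt = "wq"  ["wq"]
21. n13.sig = false  [terminal]
22. n14.off = "pz"  [terminal]
23. n12.off = false  [d.sig == true]
24. n7.live = -6  [A.tag + 3]
25. n1.live = 20  [20]
26. n0.acc = 21  [S.ok + 28]
27. n0.mk = 9  [A.live + S.depth - 11]

-6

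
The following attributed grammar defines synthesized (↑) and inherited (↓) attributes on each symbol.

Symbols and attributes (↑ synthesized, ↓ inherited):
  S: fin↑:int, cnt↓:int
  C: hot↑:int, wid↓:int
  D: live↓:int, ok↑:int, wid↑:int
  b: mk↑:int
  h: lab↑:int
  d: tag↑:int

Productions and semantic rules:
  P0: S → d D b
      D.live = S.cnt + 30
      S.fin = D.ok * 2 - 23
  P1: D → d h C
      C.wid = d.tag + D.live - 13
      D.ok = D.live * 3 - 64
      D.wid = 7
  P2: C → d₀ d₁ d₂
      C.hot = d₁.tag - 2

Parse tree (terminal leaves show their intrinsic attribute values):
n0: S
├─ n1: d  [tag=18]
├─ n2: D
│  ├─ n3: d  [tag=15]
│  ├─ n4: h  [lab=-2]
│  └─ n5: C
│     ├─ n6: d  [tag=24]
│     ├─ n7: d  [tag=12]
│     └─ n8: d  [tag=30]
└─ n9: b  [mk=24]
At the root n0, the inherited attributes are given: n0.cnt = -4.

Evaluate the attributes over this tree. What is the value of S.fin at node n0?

1. n0.cnt = -4  [given at root]
2. n1.tag = 18  [terminal]
3. n2.live = 26  [S.cnt + 30]
4. n3.tag = 15  [terminal]
5. n4.lab = -2  [terminal]
6. n5.wid = 28  [d.tag + D.live - 13]
7. n6.tag = 24  [terminal]
8. n7.tag = 12  [terminal]
9. n8.tag = 30  [terminal]
10. n5.hot = 10  [d₁.tag - 2]
11. n2.ok = 14  [D.live * 3 - 64]
12. n2.wid = 7  [7]
13. n9.mk = 24  [terminal]
14. n0.fin = 5  [D.ok * 2 - 23]

5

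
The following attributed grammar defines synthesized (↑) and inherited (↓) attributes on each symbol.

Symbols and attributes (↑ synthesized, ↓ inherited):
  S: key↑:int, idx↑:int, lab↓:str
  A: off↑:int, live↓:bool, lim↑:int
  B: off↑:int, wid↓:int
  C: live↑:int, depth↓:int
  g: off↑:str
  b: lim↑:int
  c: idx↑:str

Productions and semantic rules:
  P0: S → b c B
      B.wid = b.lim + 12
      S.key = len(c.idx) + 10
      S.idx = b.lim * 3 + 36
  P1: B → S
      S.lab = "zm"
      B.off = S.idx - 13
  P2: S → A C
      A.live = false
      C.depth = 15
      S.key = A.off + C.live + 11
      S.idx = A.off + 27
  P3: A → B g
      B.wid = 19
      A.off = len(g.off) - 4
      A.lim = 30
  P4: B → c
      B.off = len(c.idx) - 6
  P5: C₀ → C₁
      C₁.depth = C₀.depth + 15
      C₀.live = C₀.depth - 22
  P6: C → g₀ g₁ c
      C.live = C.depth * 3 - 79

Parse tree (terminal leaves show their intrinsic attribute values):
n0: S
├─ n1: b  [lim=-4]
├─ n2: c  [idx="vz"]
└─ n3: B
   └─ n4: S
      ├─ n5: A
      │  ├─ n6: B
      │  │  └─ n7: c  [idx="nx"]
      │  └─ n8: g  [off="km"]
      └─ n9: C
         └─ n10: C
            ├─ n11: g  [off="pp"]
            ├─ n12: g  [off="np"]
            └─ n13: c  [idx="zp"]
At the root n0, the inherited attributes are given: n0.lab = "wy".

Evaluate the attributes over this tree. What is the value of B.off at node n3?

1. n0.lab = "wy"  [given at root]
2. n1.lim = -4  [terminal]
3. n2.idx = "vz"  [terminal]
4. n3.wid = 8  [b.lim + 12]
5. n4.lab = "zm"  ["zm"]
6. n5.live = false  [false]
7. n6.wid = 19  [19]
8. n7.idx = "nx"  [terminal]
9. n6.off = -4  [len(c.idx) - 6]
10. n8.off = "km"  [terminal]
11. n5.off = -2  [len(g.off) - 4]
12. n5.lim = 30  [30]
13. n9.depth = 15  [15]
14. n10.depth = 30  [C₀.depth + 15]
15. n11.off = "pp"  [terminal]
16. n12.off = "np"  [terminal]
17. n13.idx = "zp"  [terminal]
18. n10.live = 11  [C.depth * 3 - 79]
19. n9.live = -7  [C₀.depth - 22]
20. n4.key = 2  [A.off + C.live + 11]
21. n4.idx = 25  [A.off + 27]
22. n3.off = 12  [S.idx - 13]
23. n0.key = 12  [len(c.idx) + 10]
24. n0.idx = 24  [b.lim * 3 + 36]

12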